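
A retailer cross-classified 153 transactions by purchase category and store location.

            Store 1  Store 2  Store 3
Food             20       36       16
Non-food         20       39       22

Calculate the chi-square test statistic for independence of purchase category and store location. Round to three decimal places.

0.540

Row totals: 72, 81. Column totals: 40, 75, 38. Grand total N = 153.
Expected counts (row total × column total / N):
  Food, Store 1: 72×40/153 = 18.8235
  Food, Store 2: 72×75/153 = 35.2941
  Food, Store 3: 72×38/153 = 17.8824
  Non-food, Store 1: 81×40/153 = 21.1765
  Non-food, Store 2: 81×75/153 = 39.7059
  Non-food, Store 3: 81×38/153 = 20.1176
Contributions (O − E)²/E:
  (20 − 18.8235)²/18.8235 = 0.0735
  (36 − 35.2941)²/35.2941 = 0.0141
  (16 − 17.8824)²/17.8824 = 0.1982
  (20 − 21.1765)²/21.1765 = 0.0654
  (39 − 39.7059)²/39.7059 = 0.0125
  (22 − 20.1176)²/20.1176 = 0.1761
χ² = 0.0735 + 0.0141 + 0.1982 + 0.0654 + 0.0125 + 0.1761 = 0.540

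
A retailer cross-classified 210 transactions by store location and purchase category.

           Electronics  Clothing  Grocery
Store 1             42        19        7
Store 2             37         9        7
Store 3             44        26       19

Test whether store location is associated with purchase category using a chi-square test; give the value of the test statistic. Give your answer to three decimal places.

7.937

Row totals: 68, 53, 89. Column totals: 123, 54, 33. Grand total N = 210.
Expected counts (row total × column total / N):
  Store 1, Electronics: 68×123/210 = 39.8286
  Store 1, Clothing: 68×54/210 = 17.4857
  Store 1, Grocery: 68×33/210 = 10.6857
  Store 2, Electronics: 53×123/210 = 31.0429
  Store 2, Clothing: 53×54/210 = 13.6286
  Store 2, Grocery: 53×33/210 = 8.3286
  Store 3, Electronics: 89×123/210 = 52.1286
  Store 3, Clothing: 89×54/210 = 22.8857
  Store 3, Grocery: 89×33/210 = 13.9857
Contributions (O − E)²/E:
  (42 − 39.8286)²/39.8286 = 0.1184
  (19 − 17.4857)²/17.4857 = 0.1311
  (7 − 10.6857)²/10.6857 = 1.2713
  (37 − 31.0429)²/31.0429 = 1.1432
  (9 − 13.6286)²/13.6286 = 1.5720
  (7 − 8.3286)²/8.3286 = 0.2119
  (44 − 52.1286)²/52.1286 = 1.2675
  (26 − 22.8857)²/22.8857 = 0.4238
  (19 − 13.9857)²/13.9857 = 1.7978
χ² = 0.1184 + 0.1311 + 1.2713 + 1.1432 + 1.5720 + 0.2119 + 1.2675 + 0.4238 + 1.7978 = 7.937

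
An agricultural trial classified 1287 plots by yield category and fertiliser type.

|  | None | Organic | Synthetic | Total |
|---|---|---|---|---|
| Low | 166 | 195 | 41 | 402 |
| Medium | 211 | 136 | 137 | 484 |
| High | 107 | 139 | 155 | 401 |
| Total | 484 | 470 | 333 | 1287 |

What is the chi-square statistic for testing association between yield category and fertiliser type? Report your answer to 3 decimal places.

Grand total N = 1287.
Expected counts (row total × column total / N):
  Low, None: 402×484/1287 = 151.1795
  Low, Organic: 402×470/1287 = 146.8065
  Low, Synthetic: 402×333/1287 = 104.0140
  Medium, None: 484×484/1287 = 182.0171
  Medium, Organic: 484×470/1287 = 176.7521
  Medium, Synthetic: 484×333/1287 = 125.2308
  High, None: 401×484/1287 = 150.8034
  High, Organic: 401×470/1287 = 146.4413
  High, Synthetic: 401×333/1287 = 103.7552
Contributions (O − E)²/E:
  (166 − 151.1795)²/151.1795 = 1.4529
  (195 − 146.8065)²/146.8065 = 15.8209
  (41 − 104.0140)²/104.0140 = 38.1753
  (211 − 182.0171)²/182.0171 = 4.6150
  (136 − 176.7521)²/176.7521 = 9.3958
  (137 − 125.2308)²/125.2308 = 1.1061
  (107 − 150.8034)²/150.8034 = 12.7234
  (139 − 146.4413)²/146.4413 = 0.3781
  (155 − 103.7552)²/103.7552 = 25.3099
χ² = 1.4529 + 15.8209 + 38.1753 + 4.6150 + 9.3958 + 1.1061 + 12.7234 + 0.3781 + 25.3099 = 108.977

108.977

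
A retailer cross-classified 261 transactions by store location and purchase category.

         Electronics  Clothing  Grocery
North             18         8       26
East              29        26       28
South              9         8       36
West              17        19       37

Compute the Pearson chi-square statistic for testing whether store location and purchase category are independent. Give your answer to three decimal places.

18.486

Row totals: 52, 83, 53, 73. Column totals: 73, 61, 127. Grand total N = 261.
Expected counts (row total × column total / N):
  North, Electronics: 52×73/261 = 14.5441
  North, Clothing: 52×61/261 = 12.1533
  North, Grocery: 52×127/261 = 25.3027
  East, Electronics: 83×73/261 = 23.2146
  East, Clothing: 83×61/261 = 19.3985
  East, Grocery: 83×127/261 = 40.3870
  South, Electronics: 53×73/261 = 14.8238
  South, Clothing: 53×61/261 = 12.3870
  South, Grocery: 53×127/261 = 25.7893
  West, Electronics: 73×73/261 = 20.4176
  West, Clothing: 73×61/261 = 17.0613
  West, Grocery: 73×127/261 = 35.5211
Contributions (O − E)²/E:
  (18 − 14.5441)²/14.5441 = 0.8212
  (8 − 12.1533)²/12.1533 = 1.4194
  (26 − 25.3027)²/25.3027 = 0.0192
  (29 − 23.2146)²/23.2146 = 1.4418
  (26 − 19.3985)²/19.3985 = 2.2466
  (28 − 40.3870)²/40.3870 = 3.7992
  (9 − 14.8238)²/14.8238 = 2.2880
  (8 − 12.3870)²/12.3870 = 1.5537
  (36 − 25.7893)²/25.7893 = 4.0427
  (17 − 20.4176)²/20.4176 = 0.5721
  (19 − 17.0613)²/17.0613 = 0.2203
  (37 − 35.5211)²/35.5211 = 0.0616
χ² = 0.8212 + 1.4194 + 0.0192 + 1.4418 + 2.2466 + 3.7992 + 2.2880 + 1.5537 + 4.0427 + 0.5721 + 0.2203 + 0.0616 = 18.486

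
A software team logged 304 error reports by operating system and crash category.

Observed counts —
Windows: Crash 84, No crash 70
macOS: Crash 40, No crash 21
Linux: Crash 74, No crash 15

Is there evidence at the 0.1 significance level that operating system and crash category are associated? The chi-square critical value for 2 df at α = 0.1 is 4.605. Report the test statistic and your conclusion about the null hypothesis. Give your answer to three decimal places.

Row totals: 154, 61, 89. Column totals: 198, 106. Grand total N = 304.
Expected counts (row total × column total / N):
  Windows, Crash: 154×198/304 = 100.30263
  Windows, No crash: 154×106/304 = 53.69737
  macOS, Crash: 61×198/304 = 39.73026
  macOS, No crash: 61×106/304 = 21.26974
  Linux, Crash: 89×198/304 = 57.96711
  Linux, No crash: 89×106/304 = 31.03289
Contributions (O − E)²/E:
  (84 − 100.30263)²/100.30263 = 2.6497
  (70 − 53.69737)²/53.69737 = 4.9495
  (40 − 39.73026)²/39.73026 = 0.0018
  (21 − 21.26974)²/21.26974 = 0.0034
  (74 − 57.96711)²/57.96711 = 4.4345
  (15 − 31.03289)²/31.03289 = 8.2833
χ² = 2.6497 + 4.9495 + 0.0018 + 0.0034 + 4.4345 + 8.2833 = 20.322
df = (3−1)(2−1) = 2. Since 20.322 > 4.605, reject the null hypothesis of independence at α = 0.1.

20.322; reject H₀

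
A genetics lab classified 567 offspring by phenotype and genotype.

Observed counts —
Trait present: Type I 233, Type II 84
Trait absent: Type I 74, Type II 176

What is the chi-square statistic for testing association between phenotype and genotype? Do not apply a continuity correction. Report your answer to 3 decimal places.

108.500

Row totals: 317, 250. Column totals: 307, 260. Grand total N = 567.
Expected counts (row total × column total / N):
  Trait present, Type I: 317×307/567 = 171.63845
  Trait present, Type II: 317×260/567 = 145.36155
  Trait absent, Type I: 250×307/567 = 135.36155
  Trait absent, Type II: 250×260/567 = 114.63845
Contributions (O − E)²/E:
  (233 − 171.63845)²/171.63845 = 21.9370
  (84 − 145.36155)²/145.36155 = 25.9026
  (74 − 135.36155)²/135.36155 = 27.8162
  (176 − 114.63845)²/114.63845 = 32.8445
χ² = 21.9370 + 25.9026 + 27.8162 + 32.8445 = 108.500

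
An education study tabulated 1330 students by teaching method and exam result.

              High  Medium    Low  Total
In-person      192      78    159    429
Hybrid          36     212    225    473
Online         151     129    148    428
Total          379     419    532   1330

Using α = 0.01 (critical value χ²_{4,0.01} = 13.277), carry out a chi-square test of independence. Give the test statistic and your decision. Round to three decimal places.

181.000; reject H₀

Grand total N = 1330.
Expected counts (row total × column total / N):
  In-person, High: 429×379/1330 = 122.2489
  In-person, Medium: 429×419/1330 = 135.1511
  In-person, Low: 429×532/1330 = 171.6000
  Hybrid, High: 473×379/1330 = 134.7872
  Hybrid, Medium: 473×419/1330 = 149.0128
  Hybrid, Low: 473×532/1330 = 189.2000
  Online, High: 428×379/1330 = 121.9639
  Online, Medium: 428×419/1330 = 134.8361
  Online, Low: 428×532/1330 = 171.2000
Contributions (O − E)²/E:
  (192 − 122.2489)²/122.2489 = 39.7976
  (78 − 135.1511)²/135.1511 = 24.1674
  (159 − 171.6000)²/171.6000 = 0.9252
  (36 − 134.7872)²/134.7872 = 72.4024
  (212 − 149.0128)²/149.0128 = 26.6245
  (225 − 189.2000)²/189.2000 = 6.7740
  (151 − 121.9639)²/121.9639 = 6.9127
  (129 − 134.8361)²/134.8361 = 0.2526
  (148 − 171.2000)²/171.2000 = 3.1439
χ² = 39.7976 + 24.1674 + 0.9252 + 72.4024 + 26.6245 + 6.7740 + 6.9127 + 0.2526 + 3.1439 = 181.000
df = (3−1)(3−1) = 4. Since 181.000 > 13.277, reject the null hypothesis of independence at α = 0.01.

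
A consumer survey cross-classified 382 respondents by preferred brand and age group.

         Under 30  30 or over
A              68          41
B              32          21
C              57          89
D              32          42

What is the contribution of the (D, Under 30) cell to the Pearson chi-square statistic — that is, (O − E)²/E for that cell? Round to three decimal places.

Row total (D) = 74; column total (Under 30) = 189; N = 382.
Expected count E = 74 × 189 / 382 = 36.6126.
Contribution = (O − E)²/E = (32 − 36.6126)² / 36.6126 = 0.581.

0.581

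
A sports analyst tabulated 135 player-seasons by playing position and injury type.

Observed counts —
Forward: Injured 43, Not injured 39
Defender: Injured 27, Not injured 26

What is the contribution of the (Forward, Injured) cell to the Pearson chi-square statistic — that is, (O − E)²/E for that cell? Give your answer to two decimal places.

0.01

Row total (Forward) = 82; column total (Injured) = 70; N = 135.
Expected count E = 82 × 70 / 135 = 42.519.
Contribution = (O − E)²/E = (43 − 42.519)² / 42.519 = 0.01.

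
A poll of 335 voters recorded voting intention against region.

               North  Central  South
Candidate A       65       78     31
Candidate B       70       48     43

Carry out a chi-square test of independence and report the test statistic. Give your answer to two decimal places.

8.78

Row totals: 174, 161. Column totals: 135, 126, 74. Grand total N = 335.
Expected counts (row total × column total / N):
  Candidate A, North: 174×135/335 = 70.119
  Candidate A, Central: 174×126/335 = 65.445
  Candidate A, South: 174×74/335 = 38.436
  Candidate B, North: 161×135/335 = 64.881
  Candidate B, Central: 161×126/335 = 60.555
  Candidate B, South: 161×74/335 = 35.564
Contributions (O − E)²/E:
  (65 − 70.119)²/70.119 = 0.3737
  (78 − 65.445)²/65.445 = 2.4086
  (31 − 38.436)²/38.436 = 1.4386
  (70 − 64.881)²/64.881 = 0.4039
  (48 − 60.555)²/60.555 = 2.6031
  (43 − 35.564)²/35.564 = 1.5548
χ² = 0.3737 + 2.4086 + 1.4386 + 0.4039 + 2.6031 + 1.5548 = 8.78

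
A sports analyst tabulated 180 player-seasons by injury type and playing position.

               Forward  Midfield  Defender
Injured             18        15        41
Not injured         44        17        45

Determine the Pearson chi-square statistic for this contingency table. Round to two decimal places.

5.71

Row totals: 74, 106. Column totals: 62, 32, 86. Grand total N = 180.
Expected counts (row total × column total / N):
  Injured, Forward: 74×62/180 = 25.489
  Injured, Midfield: 74×32/180 = 13.156
  Injured, Defender: 74×86/180 = 35.356
  Not injured, Forward: 106×62/180 = 36.511
  Not injured, Midfield: 106×32/180 = 18.844
  Not injured, Defender: 106×86/180 = 50.644
Contributions (O − E)²/E:
  (18 − 25.489)²/25.489 = 2.2004
  (15 − 13.156)²/13.156 = 0.2585
  (41 − 35.356)²/35.356 = 0.9010
  (44 − 36.511)²/36.511 = 1.5361
  (17 − 18.844)²/18.844 = 0.1804
  (45 − 50.644)²/50.644 = 0.6290
χ² = 2.2004 + 0.2585 + 0.9010 + 1.5361 + 0.1804 + 0.6290 = 5.71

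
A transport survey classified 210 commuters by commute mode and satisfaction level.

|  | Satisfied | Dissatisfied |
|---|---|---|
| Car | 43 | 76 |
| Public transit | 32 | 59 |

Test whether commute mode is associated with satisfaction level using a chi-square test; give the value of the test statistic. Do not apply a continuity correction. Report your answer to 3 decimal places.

Row totals: 119, 91. Column totals: 75, 135. Grand total N = 210.
Expected counts (row total × column total / N):
  Car, Satisfied: 119×75/210 = 42.5000
  Car, Dissatisfied: 119×135/210 = 76.5000
  Public transit, Satisfied: 91×75/210 = 32.5000
  Public transit, Dissatisfied: 91×135/210 = 58.5000
Contributions (O − E)²/E:
  (43 − 42.5000)²/42.5000 = 0.0059
  (76 − 76.5000)²/76.5000 = 0.0033
  (32 − 32.5000)²/32.5000 = 0.0077
  (59 − 58.5000)²/58.5000 = 0.0043
χ² = 0.0059 + 0.0033 + 0.0077 + 0.0043 = 0.021

0.021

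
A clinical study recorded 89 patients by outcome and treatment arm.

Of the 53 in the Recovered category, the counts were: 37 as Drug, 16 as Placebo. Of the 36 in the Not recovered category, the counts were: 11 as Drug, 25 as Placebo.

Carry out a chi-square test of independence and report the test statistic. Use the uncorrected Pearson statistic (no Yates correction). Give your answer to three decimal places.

13.297

Row totals: 53, 36. Column totals: 48, 41. Grand total N = 89.
Expected counts (row total × column total / N):
  Recovered, Drug: 53×48/89 = 28.5843
  Recovered, Placebo: 53×41/89 = 24.4157
  Not recovered, Drug: 36×48/89 = 19.4157
  Not recovered, Placebo: 36×41/89 = 16.5843
Contributions (O − E)²/E:
  (37 − 28.5843)²/28.5843 = 2.4777
  (16 − 24.4157)²/24.4157 = 2.9008
  (11 − 19.4157)²/19.4157 = 3.6478
  (25 − 16.5843)²/16.5843 = 4.2705
χ² = 2.4777 + 2.9008 + 3.6478 + 4.2705 = 13.297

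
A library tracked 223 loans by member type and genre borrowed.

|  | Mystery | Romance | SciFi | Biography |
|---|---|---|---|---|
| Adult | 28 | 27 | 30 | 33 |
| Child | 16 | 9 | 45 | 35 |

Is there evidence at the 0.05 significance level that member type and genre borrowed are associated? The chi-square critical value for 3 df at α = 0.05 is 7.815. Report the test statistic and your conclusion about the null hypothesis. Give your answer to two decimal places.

14.62; reject H₀

Row totals: 118, 105. Column totals: 44, 36, 75, 68. Grand total N = 223.
Expected counts (row total × column total / N):
  Adult, Mystery: 118×44/223 = 23.283
  Adult, Romance: 118×36/223 = 19.049
  Adult, SciFi: 118×75/223 = 39.686
  Adult, Biography: 118×68/223 = 35.982
  Child, Mystery: 105×44/223 = 20.717
  Child, Romance: 105×36/223 = 16.951
  Child, SciFi: 105×75/223 = 35.314
  Child, Biography: 105×68/223 = 32.018
Contributions (O − E)²/E:
  (28 − 23.283)²/23.283 = 0.9556
  (27 − 19.049)²/19.049 = 3.3187
  (30 − 39.686)²/39.686 = 2.3640
  (33 − 35.982)²/35.982 = 0.2471
  (16 − 20.717)²/20.717 = 1.0740
  (9 − 16.951)²/16.951 = 3.7295
  (45 − 35.314)²/35.314 = 2.6567
  (35 − 32.018)²/32.018 = 0.2777
χ² = 0.9556 + 3.3187 + 2.3640 + 0.2471 + 1.0740 + 3.7295 + 2.6567 + 0.2777 = 14.62
df = (2−1)(4−1) = 3. Since 14.62 > 7.815, reject the null hypothesis of independence at α = 0.05.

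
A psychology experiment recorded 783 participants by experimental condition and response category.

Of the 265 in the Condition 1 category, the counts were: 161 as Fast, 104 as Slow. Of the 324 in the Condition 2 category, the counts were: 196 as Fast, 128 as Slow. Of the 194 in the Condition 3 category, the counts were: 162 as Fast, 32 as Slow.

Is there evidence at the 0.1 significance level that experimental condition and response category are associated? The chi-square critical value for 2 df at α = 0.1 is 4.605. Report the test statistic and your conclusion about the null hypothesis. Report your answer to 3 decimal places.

34.230; reject H₀

Row totals: 265, 324, 194. Column totals: 519, 264. Grand total N = 783.
Expected counts (row total × column total / N):
  Condition 1, Fast: 265×519/783 = 175.65134
  Condition 1, Slow: 265×264/783 = 89.34866
  Condition 2, Fast: 324×519/783 = 214.75862
  Condition 2, Slow: 324×264/783 = 109.24138
  Condition 3, Fast: 194×519/783 = 128.59004
  Condition 3, Slow: 194×264/783 = 65.40996
Contributions (O − E)²/E:
  (161 − 175.65134)²/175.65134 = 1.2221
  (104 − 89.34866)²/89.34866 = 2.4025
  (196 − 214.75862)²/214.75862 = 1.6385
  (128 − 109.24138)²/109.24138 = 3.2212
  (162 − 128.59004)²/128.59004 = 8.6805
  (32 − 65.40996)²/65.40996 = 17.0651
χ² = 1.2221 + 2.4025 + 1.6385 + 3.2212 + 8.6805 + 17.0651 = 34.230
df = (3−1)(2−1) = 2. Since 34.230 > 4.605, reject the null hypothesis of independence at α = 0.1.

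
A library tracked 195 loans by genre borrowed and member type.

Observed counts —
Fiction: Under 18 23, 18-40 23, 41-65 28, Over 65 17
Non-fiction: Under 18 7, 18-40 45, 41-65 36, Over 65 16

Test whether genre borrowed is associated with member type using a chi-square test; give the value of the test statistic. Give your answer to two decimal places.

15.89

Row totals: 91, 104. Column totals: 30, 68, 64, 33. Grand total N = 195.
Expected counts (row total × column total / N):
  Fiction, Under 18: 91×30/195 = 14.0000
  Fiction, 18-40: 91×68/195 = 31.7333
  Fiction, 41-65: 91×64/195 = 29.8667
  Fiction, Over 65: 91×33/195 = 15.4000
  Non-fiction, Under 18: 104×30/195 = 16.0000
  Non-fiction, 18-40: 104×68/195 = 36.2667
  Non-fiction, 41-65: 104×64/195 = 34.1333
  Non-fiction, Over 65: 104×33/195 = 17.6000
Contributions (O − E)²/E:
  (23 − 14.0000)²/14.0000 = 5.7857
  (23 − 31.7333)²/31.7333 = 2.4035
  (28 − 29.8667)²/29.8667 = 0.1167
  (17 − 15.4000)²/15.4000 = 0.1662
  (7 − 16.0000)²/16.0000 = 5.0625
  (45 − 36.2667)²/36.2667 = 2.1030
  (36 − 34.1333)²/34.1333 = 0.1021
  (16 − 17.6000)²/17.6000 = 0.1455
χ² = 5.7857 + 2.4035 + 0.1167 + 0.1662 + 5.0625 + 2.1030 + 0.1021 + 0.1455 = 15.89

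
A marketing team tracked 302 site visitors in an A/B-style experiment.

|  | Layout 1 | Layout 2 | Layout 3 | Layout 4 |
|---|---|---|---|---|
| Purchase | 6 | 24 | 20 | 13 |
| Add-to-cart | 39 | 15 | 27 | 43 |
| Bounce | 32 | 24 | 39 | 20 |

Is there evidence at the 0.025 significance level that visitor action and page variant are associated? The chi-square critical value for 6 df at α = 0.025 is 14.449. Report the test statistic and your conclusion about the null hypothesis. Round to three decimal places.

Row totals: 63, 124, 115. Column totals: 77, 63, 86, 76. Grand total N = 302.
Expected counts (row total × column total / N):
  Purchase, Layout 1: 63×77/302 = 16.0629
  Purchase, Layout 2: 63×63/302 = 13.1424
  Purchase, Layout 3: 63×86/302 = 17.9404
  Purchase, Layout 4: 63×76/302 = 15.8543
  Add-to-cart, Layout 1: 124×77/302 = 31.6159
  Add-to-cart, Layout 2: 124×63/302 = 25.8675
  Add-to-cart, Layout 3: 124×86/302 = 35.3113
  Add-to-cart, Layout 4: 124×76/302 = 31.2053
  Bounce, Layout 1: 115×77/302 = 29.3212
  Bounce, Layout 2: 115×63/302 = 23.9901
  Bounce, Layout 3: 115×86/302 = 32.7483
  Bounce, Layout 4: 115×76/302 = 28.9404
Contributions (O − E)²/E:
  (6 − 16.0629)²/16.0629 = 6.3041
  (24 − 13.1424)²/13.1424 = 8.9700
  (20 − 17.9404)²/17.9404 = 0.2364
  (13 − 15.8543)²/15.8543 = 0.5139
  (39 − 31.6159)²/31.6159 = 1.7246
  (15 − 25.8675)²/25.8675 = 4.5657
  (27 − 35.3113)²/35.3113 = 1.9562
  (43 − 31.2053)²/31.2053 = 4.4581
  (32 − 29.3212)²/29.3212 = 0.2447
  (24 − 23.9901)²/23.9901 = 0.0000
  (39 − 32.7483)²/32.7483 = 1.1935
  (20 − 28.9404)²/28.9404 = 2.7619
χ² = 6.3041 + 8.9700 + 0.2364 + 0.5139 + 1.7246 + 4.5657 + 1.9562 + 4.4581 + 0.2447 + 0.0000 + 1.1935 + 2.7619 = 32.929
df = (3−1)(4−1) = 6. Since 32.929 > 14.449, reject the null hypothesis of independence at α = 0.025.

32.929; reject H₀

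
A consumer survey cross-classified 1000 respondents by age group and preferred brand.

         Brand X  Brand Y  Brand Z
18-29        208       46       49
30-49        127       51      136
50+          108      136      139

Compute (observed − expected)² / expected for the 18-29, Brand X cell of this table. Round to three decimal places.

40.544

Row total (18-29) = 303; column total (Brand X) = 443; N = 1000.
Expected count E = 303 × 443 / 1000 = 134.2290.
Contribution = (O − E)²/E = (208 − 134.2290)² / 134.2290 = 40.544.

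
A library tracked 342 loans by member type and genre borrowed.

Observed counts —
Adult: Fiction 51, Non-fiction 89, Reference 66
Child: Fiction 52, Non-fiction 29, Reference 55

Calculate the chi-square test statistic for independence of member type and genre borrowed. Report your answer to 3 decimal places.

Row totals: 206, 136. Column totals: 103, 118, 121. Grand total N = 342.
Expected counts (row total × column total / N):
  Adult, Fiction: 206×103/342 = 62.0409
  Adult, Non-fiction: 206×118/342 = 71.0760
  Adult, Reference: 206×121/342 = 72.8830
  Child, Fiction: 136×103/342 = 40.9591
  Child, Non-fiction: 136×118/342 = 46.9240
  Child, Reference: 136×121/342 = 48.1170
Contributions (O − E)²/E:
  (51 − 62.0409)²/62.0409 = 1.9649
  (89 − 71.0760)²/71.0760 = 4.5201
  (66 − 72.8830)²/72.8830 = 0.6500
  (52 − 40.9591)²/40.9591 = 2.9762
  (29 − 46.9240)²/46.9240 = 6.8466
  (55 − 48.1170)²/48.1170 = 0.9846
χ² = 1.9649 + 4.5201 + 0.6500 + 2.9762 + 6.8466 + 0.9846 = 17.942

17.942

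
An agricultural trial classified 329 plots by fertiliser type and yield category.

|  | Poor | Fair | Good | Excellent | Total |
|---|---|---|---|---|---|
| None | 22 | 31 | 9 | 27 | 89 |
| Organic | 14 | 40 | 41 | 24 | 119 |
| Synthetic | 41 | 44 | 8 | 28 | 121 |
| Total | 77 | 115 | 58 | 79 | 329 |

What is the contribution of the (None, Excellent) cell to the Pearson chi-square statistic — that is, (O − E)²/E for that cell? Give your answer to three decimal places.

Row total (None) = 89; column total (Excellent) = 79; N = 329.
Expected count E = 89 × 79 / 329 = 21.37082.
Contribution = (O − E)²/E = (27 − 21.37082)² / 21.37082 = 1.483.

1.483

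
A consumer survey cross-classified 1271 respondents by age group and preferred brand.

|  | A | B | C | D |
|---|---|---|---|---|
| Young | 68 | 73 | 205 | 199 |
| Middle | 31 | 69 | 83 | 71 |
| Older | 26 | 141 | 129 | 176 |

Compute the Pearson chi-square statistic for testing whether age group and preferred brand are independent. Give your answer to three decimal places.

61.379

Row totals: 545, 254, 472. Column totals: 125, 283, 417, 446. Grand total N = 1271.
Expected counts (row total × column total / N):
  Young, A: 545×125/1271 = 53.5995
  Young, B: 545×283/1271 = 121.3493
  Young, C: 545×417/1271 = 178.8080
  Young, D: 545×446/1271 = 191.2431
  Middle, A: 254×125/1271 = 24.9803
  Middle, B: 254×283/1271 = 56.5555
  Middle, C: 254×417/1271 = 83.3344
  Middle, D: 254×446/1271 = 89.1298
  Older, A: 472×125/1271 = 46.4201
  Older, B: 472×283/1271 = 105.0952
  Older, C: 472×417/1271 = 154.8576
  Older, D: 472×446/1271 = 165.6271
Contributions (O − E)²/E:
  (68 − 53.5995)²/53.5995 = 3.8690
  (73 − 121.3493)²/121.3493 = 19.2639
  (205 − 178.8080)²/178.8080 = 3.8366
  (199 − 191.2431)²/191.2431 = 0.3146
  (31 − 24.9803)²/24.9803 = 1.4506
  (69 − 56.5555)²/56.5555 = 2.7383
  (83 − 83.3344)²/83.3344 = 0.0013
  (71 − 89.1298)²/89.1298 = 3.6878
  (26 − 46.4201)²/46.4201 = 8.9828
  (141 − 105.0952)²/105.0952 = 12.2665
  (129 − 154.8576)²/154.8576 = 4.3176
  (176 − 165.6271)²/165.6271 = 0.6496
χ² = 3.8690 + 19.2639 + 3.8366 + 0.3146 + 1.4506 + 2.7383 + 0.0013 + 3.6878 + 8.9828 + 12.2665 + 4.3176 + 0.6496 = 61.379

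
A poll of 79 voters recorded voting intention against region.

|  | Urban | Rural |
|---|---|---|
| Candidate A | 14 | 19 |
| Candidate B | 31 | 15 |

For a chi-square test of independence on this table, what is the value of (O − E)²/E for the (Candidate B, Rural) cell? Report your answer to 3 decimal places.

Row total (Candidate B) = 46; column total (Rural) = 34; N = 79.
Expected count E = 46 × 34 / 79 = 19.7975.
Contribution = (O − E)²/E = (15 − 19.7975)² / 19.7975 = 1.163.

1.163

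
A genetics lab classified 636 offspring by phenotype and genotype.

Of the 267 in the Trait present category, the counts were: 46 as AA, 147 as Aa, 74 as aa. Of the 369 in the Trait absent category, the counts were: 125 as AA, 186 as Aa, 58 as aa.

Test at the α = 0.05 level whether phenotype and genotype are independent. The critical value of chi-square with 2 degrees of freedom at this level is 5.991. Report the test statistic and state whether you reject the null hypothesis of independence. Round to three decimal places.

27.349; reject H₀

Row totals: 267, 369. Column totals: 171, 333, 132. Grand total N = 636.
Expected counts (row total × column total / N):
  Trait present, AA: 267×171/636 = 71.7877
  Trait present, Aa: 267×333/636 = 139.7972
  Trait present, aa: 267×132/636 = 55.4151
  Trait absent, AA: 369×171/636 = 99.2123
  Trait absent, Aa: 369×333/636 = 193.2028
  Trait absent, aa: 369×132/636 = 76.5849
Contributions (O − E)²/E:
  (46 − 71.7877)²/71.7877 = 9.2635
  (147 − 139.7972)²/139.7972 = 0.3711
  (74 − 55.4151)²/55.4151 = 6.2329
  (125 − 99.2123)²/99.2123 = 6.7029
  (186 − 193.2028)²/193.2028 = 0.2685
  (58 − 76.5849)²/76.5849 = 4.5100
χ² = 9.2635 + 0.3711 + 6.2329 + 6.7029 + 0.2685 + 4.5100 = 27.349
df = (2−1)(3−1) = 2. Since 27.349 > 5.991, reject the null hypothesis of independence at α = 0.05.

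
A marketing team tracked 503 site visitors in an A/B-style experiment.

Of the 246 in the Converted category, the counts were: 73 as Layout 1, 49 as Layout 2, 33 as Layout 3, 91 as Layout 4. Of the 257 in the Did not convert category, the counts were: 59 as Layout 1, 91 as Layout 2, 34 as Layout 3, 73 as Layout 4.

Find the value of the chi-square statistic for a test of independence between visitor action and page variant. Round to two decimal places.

15.84

Row totals: 246, 257. Column totals: 132, 140, 67, 164. Grand total N = 503.
Expected counts (row total × column total / N):
  Converted, Layout 1: 246×132/503 = 64.557
  Converted, Layout 2: 246×140/503 = 68.469
  Converted, Layout 3: 246×67/503 = 32.767
  Converted, Layout 4: 246×164/503 = 80.207
  Did not convert, Layout 1: 257×132/503 = 67.443
  Did not convert, Layout 2: 257×140/503 = 71.531
  Did not convert, Layout 3: 257×67/503 = 34.233
  Did not convert, Layout 4: 257×164/503 = 83.793
Contributions (O − E)²/E:
  (73 − 64.557)²/64.557 = 1.1042
  (49 − 68.469)²/68.469 = 5.5360
  (33 − 32.767)²/32.767 = 0.0017
  (91 − 80.207)²/80.207 = 1.4524
  (59 − 67.443)²/67.443 = 1.0570
  (91 − 71.531)²/71.531 = 5.2990
  (34 − 34.233)²/34.233 = 0.0016
  (73 − 83.793)²/83.793 = 1.3902
χ² = 1.1042 + 5.5360 + 0.0017 + 1.4524 + 1.0570 + 5.2990 + 0.0016 + 1.3902 = 15.84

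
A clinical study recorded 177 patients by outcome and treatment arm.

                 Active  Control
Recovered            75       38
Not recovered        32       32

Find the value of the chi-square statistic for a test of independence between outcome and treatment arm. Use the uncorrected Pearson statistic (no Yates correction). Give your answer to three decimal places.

4.581

Row totals: 113, 64. Column totals: 107, 70. Grand total N = 177.
Expected counts (row total × column total / N):
  Recovered, Active: 113×107/177 = 68.3107
  Recovered, Control: 113×70/177 = 44.6893
  Not recovered, Active: 64×107/177 = 38.6893
  Not recovered, Control: 64×70/177 = 25.3107
Contributions (O − E)²/E:
  (75 − 68.3107)²/68.3107 = 0.6550
  (38 − 44.6893)²/44.6893 = 1.0013
  (32 − 38.6893)²/38.6893 = 1.1566
  (32 − 25.3107)²/25.3107 = 1.7679
χ² = 0.6550 + 1.0013 + 1.1566 + 1.7679 = 4.581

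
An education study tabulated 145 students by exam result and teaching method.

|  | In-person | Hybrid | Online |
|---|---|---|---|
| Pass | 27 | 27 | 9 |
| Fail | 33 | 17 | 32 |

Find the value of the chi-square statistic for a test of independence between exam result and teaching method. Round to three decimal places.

13.518

Row totals: 63, 82. Column totals: 60, 44, 41. Grand total N = 145.
Expected counts (row total × column total / N):
  Pass, In-person: 63×60/145 = 26.0690
  Pass, Hybrid: 63×44/145 = 19.1172
  Pass, Online: 63×41/145 = 17.8138
  Fail, In-person: 82×60/145 = 33.9310
  Fail, Hybrid: 82×44/145 = 24.8828
  Fail, Online: 82×41/145 = 23.1862
Contributions (O − E)²/E:
  (27 − 26.0690)²/26.0690 = 0.0332
  (27 − 19.1172)²/19.1172 = 3.2504
  (9 − 17.8138)²/17.8138 = 4.3608
  (33 − 33.9310)²/33.9310 = 0.0255
  (17 − 24.8828)²/24.8828 = 2.4972
  (32 − 23.1862)²/23.1862 = 3.3504
χ² = 0.0332 + 3.2504 + 4.3608 + 0.0255 + 2.4972 + 3.3504 = 13.518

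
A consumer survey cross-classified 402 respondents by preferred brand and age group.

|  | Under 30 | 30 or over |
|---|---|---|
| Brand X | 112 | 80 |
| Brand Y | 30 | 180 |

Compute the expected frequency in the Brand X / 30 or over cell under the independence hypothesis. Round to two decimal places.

124.18

Row total (Brand X) = 192; column total (30 or over) = 260; grand total N = 402.
Expected count = (row total × column total) / N = 192 × 260 / 402 = 124.18.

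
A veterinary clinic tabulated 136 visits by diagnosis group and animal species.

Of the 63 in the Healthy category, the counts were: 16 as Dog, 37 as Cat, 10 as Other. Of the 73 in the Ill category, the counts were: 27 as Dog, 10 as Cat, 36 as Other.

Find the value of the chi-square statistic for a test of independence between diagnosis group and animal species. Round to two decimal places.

Row totals: 63, 73. Column totals: 43, 47, 46. Grand total N = 136.
Expected counts (row total × column total / N):
  Healthy, Dog: 63×43/136 = 19.919
  Healthy, Cat: 63×47/136 = 21.772
  Healthy, Other: 63×46/136 = 21.309
  Ill, Dog: 73×43/136 = 23.081
  Ill, Cat: 73×47/136 = 25.228
  Ill, Other: 73×46/136 = 24.691
Contributions (O − E)²/E:
  (16 − 19.919)²/19.919 = 0.7711
  (37 − 21.772)²/21.772 = 10.6509
  (10 − 21.309)²/21.309 = 6.0019
  (27 − 23.081)²/23.081 = 0.6654
  (10 − 25.228)²/25.228 = 9.1918
  (36 − 24.691)²/24.691 = 5.1798
χ² = 0.7711 + 10.6509 + 6.0019 + 0.6654 + 9.1918 + 5.1798 = 32.46

32.46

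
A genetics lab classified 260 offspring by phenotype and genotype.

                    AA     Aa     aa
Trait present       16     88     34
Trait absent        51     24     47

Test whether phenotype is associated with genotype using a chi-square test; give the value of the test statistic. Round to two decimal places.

Row totals: 138, 122. Column totals: 67, 112, 81. Grand total N = 260.
Expected counts (row total × column total / N):
  Trait present, AA: 138×67/260 = 35.562
  Trait present, Aa: 138×112/260 = 59.446
  Trait present, aa: 138×81/260 = 42.992
  Trait absent, AA: 122×67/260 = 31.438
  Trait absent, Aa: 122×112/260 = 52.554
  Trait absent, aa: 122×81/260 = 38.008
Contributions (O − E)²/E:
  (16 − 35.562)²/35.562 = 10.7607
  (88 − 59.446)²/59.446 = 13.7155
  (34 − 42.992)²/42.992 = 1.8807
  (51 − 31.438)²/31.438 = 12.1723
  (24 − 52.554)²/52.554 = 15.5142
  (47 − 38.008)²/38.008 = 2.1273
χ² = 10.7607 + 13.7155 + 1.8807 + 12.1723 + 15.5142 + 2.1273 = 56.17

56.17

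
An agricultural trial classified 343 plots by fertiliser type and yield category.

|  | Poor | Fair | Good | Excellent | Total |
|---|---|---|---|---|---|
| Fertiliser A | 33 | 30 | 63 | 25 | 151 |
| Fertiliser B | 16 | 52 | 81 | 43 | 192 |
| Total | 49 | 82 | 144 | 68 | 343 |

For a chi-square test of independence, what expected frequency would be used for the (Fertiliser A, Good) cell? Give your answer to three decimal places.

63.394

Row total (Fertiliser A) = 151; column total (Good) = 144; grand total N = 343.
Expected count = (row total × column total) / N = 151 × 144 / 343 = 63.394.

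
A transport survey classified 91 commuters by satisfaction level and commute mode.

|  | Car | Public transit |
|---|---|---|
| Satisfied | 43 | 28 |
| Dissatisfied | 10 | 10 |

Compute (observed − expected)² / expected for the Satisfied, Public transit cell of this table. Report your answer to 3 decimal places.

Row total (Satisfied) = 71; column total (Public transit) = 38; N = 91.
Expected count E = 71 × 38 / 91 = 29.6484.
Contribution = (O − E)²/E = (28 − 29.6484)² / 29.6484 = 0.092.

0.092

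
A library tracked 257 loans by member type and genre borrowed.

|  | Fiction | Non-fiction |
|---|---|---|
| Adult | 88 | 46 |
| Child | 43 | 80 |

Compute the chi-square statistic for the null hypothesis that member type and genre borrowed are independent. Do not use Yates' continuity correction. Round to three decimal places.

Row totals: 134, 123. Column totals: 131, 126. Grand total N = 257.
Expected counts (row total × column total / N):
  Adult, Fiction: 134×131/257 = 68.3035
  Adult, Non-fiction: 134×126/257 = 65.6965
  Child, Fiction: 123×131/257 = 62.6965
  Child, Non-fiction: 123×126/257 = 60.3035
Contributions (O − E)²/E:
  (88 − 68.3035)²/68.3035 = 5.6798
  (46 − 65.6965)²/65.6965 = 5.9052
  (43 − 62.6965)²/62.6965 = 6.1878
  (80 − 60.3035)²/60.3035 = 6.4333
χ² = 5.6798 + 5.9052 + 6.1878 + 6.4333 = 24.206

24.206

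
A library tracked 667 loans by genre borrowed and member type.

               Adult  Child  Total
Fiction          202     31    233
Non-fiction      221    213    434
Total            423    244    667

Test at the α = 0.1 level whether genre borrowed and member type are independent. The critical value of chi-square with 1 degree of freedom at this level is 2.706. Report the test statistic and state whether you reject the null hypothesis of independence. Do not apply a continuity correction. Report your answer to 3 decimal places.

Grand total N = 667.
Expected counts (row total × column total / N):
  Fiction, Adult: 233×423/667 = 147.7646
  Fiction, Child: 233×244/667 = 85.2354
  Non-fiction, Adult: 434×423/667 = 275.2354
  Non-fiction, Child: 434×244/667 = 158.7646
Contributions (O − E)²/E:
  (202 − 147.7646)²/147.7646 = 19.9065
  (31 − 85.2354)²/85.2354 = 34.5101
  (221 − 275.2354)²/275.2354 = 10.6871
  (213 − 158.7646)²/158.7646 = 18.5273
χ² = 19.9065 + 34.5101 + 10.6871 + 18.5273 = 83.631
df = (2−1)(2−1) = 1. Since 83.631 > 2.706, reject the null hypothesis of independence at α = 0.1.

83.631; reject H₀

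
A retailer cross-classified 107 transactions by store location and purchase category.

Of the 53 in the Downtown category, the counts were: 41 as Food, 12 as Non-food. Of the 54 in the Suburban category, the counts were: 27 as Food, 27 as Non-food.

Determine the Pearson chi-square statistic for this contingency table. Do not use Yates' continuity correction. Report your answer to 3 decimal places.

Row totals: 53, 54. Column totals: 68, 39. Grand total N = 107.
Expected counts (row total × column total / N):
  Downtown, Food: 53×68/107 = 33.6822
  Downtown, Non-food: 53×39/107 = 19.3178
  Suburban, Food: 54×68/107 = 34.3178
  Suburban, Non-food: 54×39/107 = 19.6822
Contributions (O − E)²/E:
  (41 − 33.6822)²/33.6822 = 1.5899
  (12 − 19.3178)²/19.3178 = 2.7721
  (27 − 34.3178)²/34.3178 = 1.5604
  (27 − 19.6822)²/19.6822 = 2.7207
χ² = 1.5899 + 2.7721 + 1.5604 + 2.7207 = 8.643

8.643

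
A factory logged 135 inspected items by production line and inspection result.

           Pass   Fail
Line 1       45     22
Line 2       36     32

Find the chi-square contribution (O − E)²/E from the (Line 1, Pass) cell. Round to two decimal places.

0.57

Row total (Line 1) = 67; column total (Pass) = 81; N = 135.
Expected count E = 67 × 81 / 135 = 40.200.
Contribution = (O − E)²/E = (45 − 40.200)² / 40.200 = 0.57.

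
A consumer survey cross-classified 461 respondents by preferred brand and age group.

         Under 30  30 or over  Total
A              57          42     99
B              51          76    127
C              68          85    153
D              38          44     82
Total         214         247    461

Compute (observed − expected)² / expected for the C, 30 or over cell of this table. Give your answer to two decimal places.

Row total (C) = 153; column total (30 or over) = 247; N = 461.
Expected count E = 153 × 247 / 461 = 81.976.
Contribution = (O − E)²/E = (85 − 81.976)² / 81.976 = 0.11.

0.11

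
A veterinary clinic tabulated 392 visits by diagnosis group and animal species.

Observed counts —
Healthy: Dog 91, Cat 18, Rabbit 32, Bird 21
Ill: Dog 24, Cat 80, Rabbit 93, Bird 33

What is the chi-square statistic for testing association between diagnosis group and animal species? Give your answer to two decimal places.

Row totals: 162, 230. Column totals: 115, 98, 125, 54. Grand total N = 392.
Expected counts (row total × column total / N):
  Healthy, Dog: 162×115/392 = 47.5255
  Healthy, Cat: 162×98/392 = 40.5000
  Healthy, Rabbit: 162×125/392 = 51.6582
  Healthy, Bird: 162×54/392 = 22.3163
  Ill, Dog: 230×115/392 = 67.4745
  Ill, Cat: 230×98/392 = 57.5000
  Ill, Rabbit: 230×125/392 = 73.3418
  Ill, Bird: 230×54/392 = 31.6837
Contributions (O − E)²/E:
  (91 − 47.5255)²/47.5255 = 39.7688
  (18 − 40.5000)²/40.5000 = 12.5000
  (32 − 51.6582)²/51.6582 = 7.4808
  (21 − 22.3163)²/22.3163 = 0.0776
  (24 − 67.4745)²/67.4745 = 28.0111
  (80 − 57.5000)²/57.5000 = 8.8043
  (93 − 73.3418)²/73.3418 = 5.2691
  (33 − 31.6837)²/31.6837 = 0.0547
χ² = 39.7688 + 12.5000 + 7.4808 + 0.0776 + 28.0111 + 8.8043 + 5.2691 + 0.0547 = 101.97

101.97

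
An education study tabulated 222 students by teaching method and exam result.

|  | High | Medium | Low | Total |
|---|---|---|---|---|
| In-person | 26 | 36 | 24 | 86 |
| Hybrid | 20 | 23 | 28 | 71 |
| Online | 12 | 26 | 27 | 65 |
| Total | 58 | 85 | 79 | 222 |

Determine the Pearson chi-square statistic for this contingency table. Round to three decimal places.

5.479

Grand total N = 222.
Expected counts (row total × column total / N):
  In-person, High: 86×58/222 = 22.4685
  In-person, Medium: 86×85/222 = 32.9279
  In-person, Low: 86×79/222 = 30.6036
  Hybrid, High: 71×58/222 = 18.5495
  Hybrid, Medium: 71×85/222 = 27.1847
  Hybrid, Low: 71×79/222 = 25.2658
  Online, High: 65×58/222 = 16.9820
  Online, Medium: 65×85/222 = 24.8874
  Online, Low: 65×79/222 = 23.1306
Contributions (O − E)²/E:
  (26 − 22.4685)²/22.4685 = 0.5551
  (36 − 32.9279)²/32.9279 = 0.2866
  (24 − 30.6036)²/30.6036 = 1.4249
  (20 − 18.5495)²/18.5495 = 0.1134
  (23 − 27.1847)²/27.1847 = 0.6442
  (28 − 25.2658)²/25.2658 = 0.2959
  (12 − 16.9820)²/16.9820 = 1.4616
  (26 − 24.8874)²/24.8874 = 0.0497
  (27 − 23.1306)²/23.1306 = 0.6473
χ² = 0.5551 + 0.2866 + 1.4249 + 0.1134 + 0.6442 + 0.2959 + 1.4616 + 0.0497 + 0.6473 = 5.479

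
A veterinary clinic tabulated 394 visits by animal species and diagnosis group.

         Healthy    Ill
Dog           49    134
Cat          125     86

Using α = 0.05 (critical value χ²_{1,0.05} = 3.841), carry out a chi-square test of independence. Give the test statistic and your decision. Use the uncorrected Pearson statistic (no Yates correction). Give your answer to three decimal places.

41.890; reject H₀

Row totals: 183, 211. Column totals: 174, 220. Grand total N = 394.
Expected counts (row total × column total / N):
  Dog, Healthy: 183×174/394 = 80.8173
  Dog, Ill: 183×220/394 = 102.1827
  Cat, Healthy: 211×174/394 = 93.1827
  Cat, Ill: 211×220/394 = 117.8173
Contributions (O − E)²/E:
  (49 − 80.8173)²/80.8173 = 12.5263
  (134 − 102.1827)²/102.1827 = 9.9072
  (125 − 93.1827)²/93.1827 = 10.8640
  (86 − 117.8173)²/117.8173 = 8.5925
χ² = 12.5263 + 9.9072 + 10.8640 + 8.5925 = 41.890
df = (2−1)(2−1) = 1. Since 41.890 > 3.841, reject the null hypothesis of independence at α = 0.05.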